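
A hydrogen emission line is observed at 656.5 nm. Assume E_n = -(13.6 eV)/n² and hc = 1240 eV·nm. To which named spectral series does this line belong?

ΔE = 1240/656.5 = 1.889 eV.
This matches 13.6 × (1/2² − 1/3²), so n_f = 2: the Balmer series.

Balmer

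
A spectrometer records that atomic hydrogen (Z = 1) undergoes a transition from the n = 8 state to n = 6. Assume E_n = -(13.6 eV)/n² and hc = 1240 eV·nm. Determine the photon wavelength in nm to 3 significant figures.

ΔE = 13.60 × (1/6² − 1/8²) = 13.60 × 0.01215 = 0.1653 eV.
λ = hc/ΔE = 1240 / 0.1653 = 7500 nm.

7500 nm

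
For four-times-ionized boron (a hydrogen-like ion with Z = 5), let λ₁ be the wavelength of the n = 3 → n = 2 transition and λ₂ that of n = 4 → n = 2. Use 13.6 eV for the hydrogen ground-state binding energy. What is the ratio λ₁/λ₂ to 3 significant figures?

λ ∝ 1/ΔE ∝ 1/(1/n_f² − 1/n_i²), and the Z² and hc factors cancel in the ratio.
λ₁/λ₂ = (1/2² − 1/4²)/(1/2² − 1/3²) = 0.1875/0.1389 = 1.35.

1.35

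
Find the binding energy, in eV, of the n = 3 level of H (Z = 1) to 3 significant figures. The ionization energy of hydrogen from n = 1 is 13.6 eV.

E_3 = −13.60/9 = −1.51 eV, so ionization (to E = 0) requires 1.51 eV.

1.51 eV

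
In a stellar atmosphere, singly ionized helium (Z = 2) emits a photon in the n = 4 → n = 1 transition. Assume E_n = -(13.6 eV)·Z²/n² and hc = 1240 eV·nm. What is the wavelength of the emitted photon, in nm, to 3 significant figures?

For Z = 2 the level energies scale as Z², so the effective Rydberg energy is 13.6 × 4 = 54.40 eV.
ΔE = 54.40 × (1/1² − 1/4²) = 54.40 × 0.9375 = 51.00 eV.
λ = hc/ΔE = 1240 / 51.00 = 24.3 nm.

24.3 nm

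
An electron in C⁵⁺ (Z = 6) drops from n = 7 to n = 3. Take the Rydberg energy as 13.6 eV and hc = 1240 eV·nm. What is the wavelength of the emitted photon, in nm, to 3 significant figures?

27.9 nm

For Z = 6 the level energies scale as Z², so the effective Rydberg energy is 13.6 × 36 = 489.6 eV.
ΔE = 489.6 × (1/3² − 1/7²) = 489.6 × 0.09070 = 44.41 eV.
λ = hc/ΔE = 1240 / 44.41 = 27.9 nm.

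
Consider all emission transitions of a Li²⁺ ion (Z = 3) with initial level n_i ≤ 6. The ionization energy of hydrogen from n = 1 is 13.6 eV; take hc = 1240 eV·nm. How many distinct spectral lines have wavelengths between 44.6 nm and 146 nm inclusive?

6

Enumerate all n_i → n_f pairs with 1 ≤ n_f < n_i ≤ 6 and compute λ = 1240 / [13.6·9·(1/n_f² − 1/n_i²)].
Lines falling in [44.6, 146] nm: 6→2 (45.59 nm), 5→2 (48.24 nm), 4→2 (54.03 nm), 3→2 (72.94 nm), 6→3 (121.6 nm), 5→3 (142.5 nm).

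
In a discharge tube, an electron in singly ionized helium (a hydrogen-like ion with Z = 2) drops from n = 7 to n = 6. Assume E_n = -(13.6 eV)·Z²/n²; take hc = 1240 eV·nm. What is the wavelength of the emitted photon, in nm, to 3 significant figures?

For Z = 2 the level energies scale as Z², so the effective Rydberg energy is 13.6 × 4 = 54.40 eV.
ΔE = 54.40 × (1/6² − 1/7²) = 54.40 × 0.007370 = 0.4009 eV.
λ = hc/ΔE = 1240 / 0.4009 = 3090 nm.

3090 nm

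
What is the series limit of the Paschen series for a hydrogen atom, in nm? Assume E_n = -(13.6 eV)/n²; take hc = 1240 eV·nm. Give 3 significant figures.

The Paschen series has lower level n_f = 3; the series limit corresponds to n_i → ∞.
ΔE_max = 13.6 × 1 / 3² = 1.511 eV.
λ_min = 1240 / 1.511 = 821 nm.

821 nm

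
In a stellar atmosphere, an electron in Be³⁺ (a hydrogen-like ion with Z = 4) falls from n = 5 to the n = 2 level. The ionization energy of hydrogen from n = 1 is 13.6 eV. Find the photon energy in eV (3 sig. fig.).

The Bohr energies scale as Z², so for Z = 4: E_n = −217.6/n² eV.
E_5 = −217.6/25 = −8.704 eV and E_2 = −217.6/4 = −54.40 eV.
The photon energy is |E_5 − E_2| = 45.7 eV.

45.7 eV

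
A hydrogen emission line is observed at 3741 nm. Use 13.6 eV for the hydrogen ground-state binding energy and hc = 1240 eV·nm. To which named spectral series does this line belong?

ΔE = 1240/3741 = 0.3315 eV.
This matches 13.6 × (1/5² − 1/8²), so n_f = 5: the Pfund series.

Pfund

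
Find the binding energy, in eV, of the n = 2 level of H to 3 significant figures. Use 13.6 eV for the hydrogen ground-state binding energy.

E_2 = −13.60/4 = −3.40 eV, so ionization (to E = 0) requires 3.40 eV.

3.40 eV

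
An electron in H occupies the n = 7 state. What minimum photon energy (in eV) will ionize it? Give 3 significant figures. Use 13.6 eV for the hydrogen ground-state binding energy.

E_7 = −13.60/49 = −0.278 eV, so ionization (to E = 0) requires 0.278 eV.

0.278 eV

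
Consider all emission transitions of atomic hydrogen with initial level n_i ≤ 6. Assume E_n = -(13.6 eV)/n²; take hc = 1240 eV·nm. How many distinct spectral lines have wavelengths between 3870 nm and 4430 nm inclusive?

Enumerate all n_i → n_f pairs with 1 ≤ n_f < n_i ≤ 6 and compute λ = 1240 / [13.6·1·(1/n_f² − 1/n_i²)].
Lines falling in [3870, 4430] nm: 5→4 (4052 nm).

1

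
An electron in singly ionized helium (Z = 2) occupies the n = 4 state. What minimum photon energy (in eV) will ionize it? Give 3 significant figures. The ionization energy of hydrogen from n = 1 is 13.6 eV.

E_n = −13.6 Z²/n² = −54.40/n² eV for Z = 2.
E_4 = −54.40/16 = −3.40 eV, so ionization (to E = 0) requires 3.40 eV.

3.40 eV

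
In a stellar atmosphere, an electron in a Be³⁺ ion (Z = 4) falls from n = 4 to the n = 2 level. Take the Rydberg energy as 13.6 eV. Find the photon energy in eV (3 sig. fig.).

The Bohr energies scale as Z², so for Z = 4: E_n = −217.6/n² eV.
E_4 = −217.6/16 = −13.60 eV and E_2 = −217.6/4 = −54.40 eV.
The photon energy is |E_4 − E_2| = 40.8 eV.

40.8 eV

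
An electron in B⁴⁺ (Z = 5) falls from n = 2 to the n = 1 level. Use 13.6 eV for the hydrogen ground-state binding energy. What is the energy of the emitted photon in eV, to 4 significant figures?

The Bohr energies scale as Z², so for Z = 5: E_n = −340.0/n² eV.
E_2 = −340.0/4 = −85.00 eV and E_1 = −340.0/1 = −340.0 eV.
The photon energy is |E_2 − E_1| = 255.0 eV.

255.0 eV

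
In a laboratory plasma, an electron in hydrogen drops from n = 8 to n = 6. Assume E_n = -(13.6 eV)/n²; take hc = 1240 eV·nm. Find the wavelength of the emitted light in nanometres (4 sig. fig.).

7503 nm

ΔE = 13.60 × (1/6² − 1/8²) = 13.60 × 0.01215 = 0.1653 eV.
λ = hc/ΔE = 1240 / 0.1653 = 7503 nm.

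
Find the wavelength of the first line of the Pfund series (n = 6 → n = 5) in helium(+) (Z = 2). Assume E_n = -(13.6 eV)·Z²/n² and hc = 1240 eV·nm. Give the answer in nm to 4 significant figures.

The Pfund series terminates on n_f = 5; the first line has n_i = 5+1 = 6.
ΔE = 54.40 × (1/5² − 1/6²) = 0.6649 eV.
λ = 1240 / 0.6649 = 1865 nm.

1865 nm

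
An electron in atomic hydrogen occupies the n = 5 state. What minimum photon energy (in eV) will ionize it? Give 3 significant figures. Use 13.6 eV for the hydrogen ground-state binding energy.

E_5 = −13.60/25 = −0.544 eV, so ionization (to E = 0) requires 0.544 eV.

0.544 eV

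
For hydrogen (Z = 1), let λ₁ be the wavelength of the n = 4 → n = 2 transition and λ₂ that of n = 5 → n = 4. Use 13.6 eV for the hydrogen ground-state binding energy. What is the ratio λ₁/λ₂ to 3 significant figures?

0.120

λ ∝ 1/ΔE ∝ 1/(1/n_f² − 1/n_i²), and the Z² and hc factors cancel in the ratio.
λ₁/λ₂ = (1/4² − 1/5²)/(1/2² − 1/4²) = 0.02250/0.1875 = 0.120.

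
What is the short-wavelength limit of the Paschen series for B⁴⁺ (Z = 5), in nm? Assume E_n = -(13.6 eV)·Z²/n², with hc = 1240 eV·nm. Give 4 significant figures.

The Paschen series has lower level n_f = 3; the series limit corresponds to n_i → ∞.
ΔE_max = 13.6 × 25 / 3² = 37.78 eV.
λ_min = 1240 / 37.78 = 32.82 nm.

32.82 nm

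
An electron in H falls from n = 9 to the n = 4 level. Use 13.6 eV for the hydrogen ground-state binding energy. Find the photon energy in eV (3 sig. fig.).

0.682 eV

E_9 = −13.60/81 = −0.1679 eV and E_4 = −13.60/16 = −0.8500 eV.
The photon energy is |E_9 − E_4| = 0.682 eV.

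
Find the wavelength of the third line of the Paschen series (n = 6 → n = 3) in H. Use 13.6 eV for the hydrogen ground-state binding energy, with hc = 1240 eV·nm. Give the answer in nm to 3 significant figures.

1090 nm

The Paschen series terminates on n_f = 3; the third line has n_i = 3+3 = 6.
ΔE = 13.60 × (1/3² − 1/6²) = 1.133 eV.
λ = 1240 / 1.133 = 1090 nm.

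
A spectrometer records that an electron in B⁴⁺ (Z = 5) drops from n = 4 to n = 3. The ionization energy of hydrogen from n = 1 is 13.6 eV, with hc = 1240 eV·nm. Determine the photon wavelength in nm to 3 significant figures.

75.0 nm

For Z = 5 the level energies scale as Z², so the effective Rydberg energy is 13.6 × 25 = 340.0 eV.
ΔE = 340.0 × (1/3² − 1/4²) = 340.0 × 0.04861 = 16.53 eV.
λ = hc/ΔE = 1240 / 16.53 = 75.0 nm.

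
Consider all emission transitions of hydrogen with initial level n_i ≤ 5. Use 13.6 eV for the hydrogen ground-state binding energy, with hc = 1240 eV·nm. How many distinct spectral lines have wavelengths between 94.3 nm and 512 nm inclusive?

Enumerate all n_i → n_f pairs with 1 ≤ n_f < n_i ≤ 5 and compute λ = 1240 / [13.6·1·(1/n_f² − 1/n_i²)].
Lines falling in [94.3, 512] nm: 5→1 (94.98 nm), 4→1 (97.25 nm), 3→1 (102.6 nm), 2→1 (121.6 nm), 5→2 (434.2 nm), 4→2 (486.3 nm).

6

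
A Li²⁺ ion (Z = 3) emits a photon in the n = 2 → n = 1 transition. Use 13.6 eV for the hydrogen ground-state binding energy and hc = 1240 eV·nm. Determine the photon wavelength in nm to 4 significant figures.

For Z = 3 the level energies scale as Z², so the effective Rydberg energy is 13.6 × 9 = 122.4 eV.
ΔE = 122.4 × (1/1² − 1/2²) = 122.4 × 0.7500 = 91.80 eV.
λ = hc/ΔE = 1240 / 91.80 = 13.51 nm.

13.51 nm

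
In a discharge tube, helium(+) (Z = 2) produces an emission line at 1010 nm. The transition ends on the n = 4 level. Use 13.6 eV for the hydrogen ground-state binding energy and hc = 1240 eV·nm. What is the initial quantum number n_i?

n_i = 5

The photon energy is ΔE = hc/λ = 1240 / 1010 = 1.228 eV.
With Z = 2, ΔE = 54.40 × (1/n_f² − 1/n_i²), so 1/n_f² − 1/n_i² = 0.02257.
With n_f = 4: 1/n_i² = 1/16 − 0.02257 = 0.03993, so n_i ≈ 5.00.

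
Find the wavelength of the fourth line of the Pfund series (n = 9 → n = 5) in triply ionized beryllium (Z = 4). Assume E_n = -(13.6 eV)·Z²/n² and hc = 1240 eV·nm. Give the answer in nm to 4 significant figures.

The Pfund series terminates on n_f = 5; the fourth line has n_i = 5+4 = 9.
ΔE = 217.6 × (1/5² − 1/9²) = 6.018 eV.
λ = 1240 / 6.018 = 206.1 nm.

206.1 nm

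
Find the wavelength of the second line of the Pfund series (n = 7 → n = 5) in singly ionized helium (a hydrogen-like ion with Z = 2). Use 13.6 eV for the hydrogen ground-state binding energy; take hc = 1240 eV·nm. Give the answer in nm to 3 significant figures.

The Pfund series terminates on n_f = 5; the second line has n_i = 5+2 = 7.
ΔE = 54.40 × (1/5² − 1/7²) = 1.066 eV.
λ = 1240 / 1.066 = 1160 nm.

1160 nm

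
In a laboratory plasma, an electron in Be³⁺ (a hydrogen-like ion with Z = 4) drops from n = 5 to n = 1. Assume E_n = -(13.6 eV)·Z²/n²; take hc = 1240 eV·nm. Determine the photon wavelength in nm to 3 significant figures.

5.94 nm

For Z = 4 the level energies scale as Z², so the effective Rydberg energy is 13.6 × 16 = 217.6 eV.
ΔE = 217.6 × (1/1² − 1/5²) = 217.6 × 0.9600 = 208.9 eV.
λ = hc/ΔE = 1240 / 208.9 = 5.94 nm.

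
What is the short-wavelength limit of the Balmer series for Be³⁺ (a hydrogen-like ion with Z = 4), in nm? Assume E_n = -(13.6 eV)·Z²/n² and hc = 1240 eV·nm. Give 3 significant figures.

22.8 nm

The Balmer series has lower level n_f = 2; the series limit corresponds to n_i → ∞.
ΔE_max = 13.6 × 16 / 2² = 54.40 eV.
λ_min = 1240 / 54.40 = 22.8 nm.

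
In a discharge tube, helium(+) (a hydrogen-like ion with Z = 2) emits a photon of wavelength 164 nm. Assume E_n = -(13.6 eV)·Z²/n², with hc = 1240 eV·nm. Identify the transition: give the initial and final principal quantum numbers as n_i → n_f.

The photon energy is ΔE = hc/λ = 1240 / 164 = 7.561 eV.
With Z = 2, ΔE = 54.40 × (1/n_f² − 1/n_i²), so 1/n_f² − 1/n_i² = 0.1390.
Trying n_f = 2 gives 1/n_i² = 0.1110, i.e. n_i ≈ 3; this pair matches.

n_i = 3, n_f = 2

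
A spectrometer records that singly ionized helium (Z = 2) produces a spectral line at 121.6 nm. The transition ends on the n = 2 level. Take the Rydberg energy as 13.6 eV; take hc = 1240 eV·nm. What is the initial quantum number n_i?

The photon energy is ΔE = hc/λ = 1240 / 121.6 = 10.20 eV.
With Z = 2, ΔE = 54.40 × (1/n_f² − 1/n_i²), so 1/n_f² − 1/n_i² = 0.1875.
With n_f = 2: 1/n_i² = 1/4 − 0.1875 = 0.06255, so n_i ≈ 4.00.

n_i = 4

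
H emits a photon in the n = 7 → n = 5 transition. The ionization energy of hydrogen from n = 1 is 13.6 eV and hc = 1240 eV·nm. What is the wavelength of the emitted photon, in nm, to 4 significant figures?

4654 nm

ΔE = 13.60 × (1/5² − 1/7²) = 13.60 × 0.01959 = 0.2664 eV.
λ = hc/ΔE = 1240 / 0.2664 = 4654 nm.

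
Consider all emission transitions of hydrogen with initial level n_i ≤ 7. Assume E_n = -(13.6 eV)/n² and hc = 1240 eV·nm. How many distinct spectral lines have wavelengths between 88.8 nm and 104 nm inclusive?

Enumerate all n_i → n_f pairs with 1 ≤ n_f < n_i ≤ 7 and compute λ = 1240 / [13.6·1·(1/n_f² − 1/n_i²)].
Lines falling in [88.8, 104] nm: 7→1 (93.08 nm), 6→1 (93.78 nm), 5→1 (94.98 nm), 4→1 (97.25 nm), 3→1 (102.6 nm).

5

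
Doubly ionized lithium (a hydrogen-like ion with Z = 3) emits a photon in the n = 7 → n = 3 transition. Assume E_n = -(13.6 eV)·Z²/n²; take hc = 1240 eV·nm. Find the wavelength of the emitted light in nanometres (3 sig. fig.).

112 nm

For Z = 3 the level energies scale as Z², so the effective Rydberg energy is 13.6 × 9 = 122.4 eV.
ΔE = 122.4 × (1/3² − 1/7²) = 122.4 × 0.09070 = 11.10 eV.
λ = hc/ΔE = 1240 / 11.10 = 112 nm.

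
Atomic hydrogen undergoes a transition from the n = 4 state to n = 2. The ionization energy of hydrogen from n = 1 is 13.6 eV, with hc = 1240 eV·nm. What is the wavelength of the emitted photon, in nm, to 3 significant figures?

486 nm

ΔE = 13.60 × (1/2² − 1/4²) = 13.60 × 0.1875 = 2.550 eV.
λ = hc/ΔE = 1240 / 2.550 = 486 nm.
This line belongs to the Balmer series.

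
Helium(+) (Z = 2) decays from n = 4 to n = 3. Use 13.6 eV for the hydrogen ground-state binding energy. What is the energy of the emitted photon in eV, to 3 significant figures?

2.64 eV

The Bohr energies scale as Z², so for Z = 2: E_n = −54.40/n² eV.
E_4 = −54.40/16 = −3.400 eV and E_3 = −54.40/9 = −6.044 eV.
The photon energy is |E_4 − E_3| = 2.64 eV.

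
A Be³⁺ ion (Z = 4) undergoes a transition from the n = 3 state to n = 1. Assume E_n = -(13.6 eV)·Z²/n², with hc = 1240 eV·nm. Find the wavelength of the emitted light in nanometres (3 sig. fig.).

6.41 nm

For Z = 4 the level energies scale as Z², so the effective Rydberg energy is 13.6 × 16 = 217.6 eV.
ΔE = 217.6 × (1/1² − 1/3²) = 217.6 × 0.8889 = 193.4 eV.
λ = hc/ΔE = 1240 / 193.4 = 6.41 nm.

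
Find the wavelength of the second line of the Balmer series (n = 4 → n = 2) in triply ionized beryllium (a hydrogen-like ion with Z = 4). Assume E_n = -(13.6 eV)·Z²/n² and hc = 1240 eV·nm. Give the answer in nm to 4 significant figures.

The Balmer series terminates on n_f = 2; the second line has n_i = 2+2 = 4.
ΔE = 217.6 × (1/2² − 1/4²) = 40.80 eV.
λ = 1240 / 40.80 = 30.39 nm.

30.39 nm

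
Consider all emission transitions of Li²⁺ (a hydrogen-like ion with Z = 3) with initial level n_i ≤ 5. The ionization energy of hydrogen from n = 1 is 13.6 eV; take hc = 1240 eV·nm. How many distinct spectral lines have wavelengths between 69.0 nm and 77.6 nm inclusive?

Enumerate all n_i → n_f pairs with 1 ≤ n_f < n_i ≤ 5 and compute λ = 1240 / [13.6·9·(1/n_f² − 1/n_i²)].
Lines falling in [69.0, 77.6] nm: 3→2 (72.94 nm).

1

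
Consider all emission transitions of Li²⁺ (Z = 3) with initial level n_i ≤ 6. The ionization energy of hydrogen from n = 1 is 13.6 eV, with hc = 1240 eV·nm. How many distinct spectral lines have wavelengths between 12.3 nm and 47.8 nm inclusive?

2

Enumerate all n_i → n_f pairs with 1 ≤ n_f < n_i ≤ 6 and compute λ = 1240 / [13.6·9·(1/n_f² − 1/n_i²)].
Lines falling in [12.3, 47.8] nm: 2→1 (13.51 nm), 6→2 (45.59 nm).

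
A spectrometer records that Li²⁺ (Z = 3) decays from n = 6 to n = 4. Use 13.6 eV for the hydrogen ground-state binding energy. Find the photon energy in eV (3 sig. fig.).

4.25 eV

The Bohr energies scale as Z², so for Z = 3: E_n = −122.4/n² eV.
E_6 = −122.4/36 = −3.400 eV and E_4 = −122.4/16 = −7.650 eV.
The photon energy is |E_6 − E_4| = 4.25 eV.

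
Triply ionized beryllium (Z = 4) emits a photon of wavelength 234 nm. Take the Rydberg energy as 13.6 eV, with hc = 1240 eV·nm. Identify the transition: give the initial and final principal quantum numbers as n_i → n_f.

The photon energy is ΔE = hc/λ = 1240 / 234 = 5.299 eV.
With Z = 4, ΔE = 217.6 × (1/n_f² − 1/n_i²), so 1/n_f² − 1/n_i² = 0.02435.
Trying n_f = 5 gives 1/n_i² = 0.01565, i.e. n_i ≈ 8; this pair matches.

n_i = 8, n_f = 5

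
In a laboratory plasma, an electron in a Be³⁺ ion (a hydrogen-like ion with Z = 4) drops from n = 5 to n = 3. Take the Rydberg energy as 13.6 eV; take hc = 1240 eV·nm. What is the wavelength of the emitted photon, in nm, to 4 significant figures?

80.14 nm

For Z = 4 the level energies scale as Z², so the effective Rydberg energy is 13.6 × 16 = 217.6 eV.
ΔE = 217.6 × (1/3² − 1/5²) = 217.6 × 0.07111 = 15.47 eV.
λ = hc/ΔE = 1240 / 15.47 = 80.14 nm.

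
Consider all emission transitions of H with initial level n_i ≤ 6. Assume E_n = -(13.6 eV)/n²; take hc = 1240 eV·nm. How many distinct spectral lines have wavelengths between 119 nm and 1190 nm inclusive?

Enumerate all n_i → n_f pairs with 1 ≤ n_f < n_i ≤ 6 and compute λ = 1240 / [13.6·1·(1/n_f² − 1/n_i²)].
Lines falling in [119, 1190] nm: 2→1 (121.6 nm), 6→2 (410.3 nm), 5→2 (434.2 nm), 4→2 (486.3 nm), 3→2 (656.5 nm), 6→3 (1094 nm).

6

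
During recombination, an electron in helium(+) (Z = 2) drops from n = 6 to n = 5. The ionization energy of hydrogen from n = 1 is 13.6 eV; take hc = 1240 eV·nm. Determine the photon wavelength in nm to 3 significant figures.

1860 nm

For Z = 2 the level energies scale as Z², so the effective Rydberg energy is 13.6 × 4 = 54.40 eV.
ΔE = 54.40 × (1/5² − 1/6²) = 54.40 × 0.01222 = 0.6649 eV.
λ = hc/ΔE = 1240 / 0.6649 = 1860 nm.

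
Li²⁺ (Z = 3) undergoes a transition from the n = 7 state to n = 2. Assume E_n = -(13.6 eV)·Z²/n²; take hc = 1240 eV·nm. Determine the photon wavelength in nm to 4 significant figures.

44.12 nm

For Z = 3 the level energies scale as Z², so the effective Rydberg energy is 13.6 × 9 = 122.4 eV.
ΔE = 122.4 × (1/2² − 1/7²) = 122.4 × 0.2296 = 28.10 eV.
λ = hc/ΔE = 1240 / 28.10 = 44.12 nm.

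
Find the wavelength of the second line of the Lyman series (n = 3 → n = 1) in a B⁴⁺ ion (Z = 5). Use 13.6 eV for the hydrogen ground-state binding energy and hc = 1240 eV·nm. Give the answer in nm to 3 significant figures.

4.10 nm

The Lyman series terminates on n_f = 1; the second line has n_i = 1+2 = 3.
ΔE = 340.0 × (1/1² − 1/3²) = 302.2 eV.
λ = 1240 / 302.2 = 4.10 nm.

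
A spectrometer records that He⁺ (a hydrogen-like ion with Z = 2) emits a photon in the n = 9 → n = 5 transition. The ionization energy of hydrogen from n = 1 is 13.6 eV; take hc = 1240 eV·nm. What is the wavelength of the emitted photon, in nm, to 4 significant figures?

For Z = 2 the level energies scale as Z², so the effective Rydberg energy is 13.6 × 4 = 54.40 eV.
ΔE = 54.40 × (1/5² − 1/9²) = 54.40 × 0.02765 = 1.504 eV.
λ = hc/ΔE = 1240 / 1.504 = 824.3 nm.

824.3 nm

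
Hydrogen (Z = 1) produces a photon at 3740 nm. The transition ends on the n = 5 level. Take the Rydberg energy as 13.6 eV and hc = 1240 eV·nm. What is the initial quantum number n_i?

The photon energy is ΔE = hc/λ = 1240 / 3740 = 0.3316 eV.
With Z = 1, ΔE = 13.60 × (1/n_f² − 1/n_i²), so 1/n_f² − 1/n_i² = 0.02438.
With n_f = 5: 1/n_i² = 1/25 − 0.02438 = 0.01562, so n_i ≈ 8.00.

n_i = 8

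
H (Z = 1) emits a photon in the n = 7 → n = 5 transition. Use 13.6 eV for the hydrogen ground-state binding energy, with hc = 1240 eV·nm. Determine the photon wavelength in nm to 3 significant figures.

4650 nm

ΔE = 13.60 × (1/5² − 1/7²) = 13.60 × 0.01959 = 0.2664 eV.
λ = hc/ΔE = 1240 / 0.2664 = 4650 nm.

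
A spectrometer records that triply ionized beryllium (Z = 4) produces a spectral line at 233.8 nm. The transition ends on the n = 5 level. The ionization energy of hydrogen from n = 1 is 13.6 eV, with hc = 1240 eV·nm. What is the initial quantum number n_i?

The photon energy is ΔE = hc/λ = 1240 / 233.8 = 5.304 eV.
With Z = 4, ΔE = 217.6 × (1/n_f² − 1/n_i²), so 1/n_f² − 1/n_i² = 0.02437.
With n_f = 5: 1/n_i² = 1/25 − 0.02437 = 0.01563, so n_i ≈ 8.00.

n_i = 8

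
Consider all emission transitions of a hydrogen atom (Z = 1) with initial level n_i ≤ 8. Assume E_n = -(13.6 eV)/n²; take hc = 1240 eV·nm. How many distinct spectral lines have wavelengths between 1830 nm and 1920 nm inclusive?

Enumerate all n_i → n_f pairs with 1 ≤ n_f < n_i ≤ 8 and compute λ = 1240 / [13.6·1·(1/n_f² − 1/n_i²)].
Lines falling in [1830, 1920] nm: 4→3 (1876 nm).

1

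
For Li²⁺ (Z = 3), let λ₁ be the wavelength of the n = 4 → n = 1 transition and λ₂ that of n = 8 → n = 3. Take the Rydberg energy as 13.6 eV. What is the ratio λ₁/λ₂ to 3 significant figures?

0.102

λ ∝ 1/ΔE ∝ 1/(1/n_f² − 1/n_i²), and the Z² and hc factors cancel in the ratio.
λ₁/λ₂ = (1/3² − 1/8²)/(1/1² − 1/4²) = 0.09549/0.9375 = 0.102.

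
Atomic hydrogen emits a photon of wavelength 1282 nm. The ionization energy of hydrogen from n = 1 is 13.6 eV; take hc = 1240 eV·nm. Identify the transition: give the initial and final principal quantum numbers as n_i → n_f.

n_i = 5, n_f = 3

The photon energy is ΔE = hc/λ = 1240 / 1282 = 0.9672 eV.
With Z = 1, ΔE = 13.60 × (1/n_f² − 1/n_i²), so 1/n_f² − 1/n_i² = 0.07112.
Trying n_f = 3 gives 1/n_i² = 0.03999, i.e. n_i ≈ 5; this pair matches.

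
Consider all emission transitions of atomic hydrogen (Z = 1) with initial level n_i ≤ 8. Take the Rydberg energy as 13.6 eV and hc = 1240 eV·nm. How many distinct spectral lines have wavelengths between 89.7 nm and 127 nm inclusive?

Enumerate all n_i → n_f pairs with 1 ≤ n_f < n_i ≤ 8 and compute λ = 1240 / [13.6·1·(1/n_f² − 1/n_i²)].
Lines falling in [89.7, 127] nm: 8→1 (92.62 nm), 7→1 (93.08 nm), 6→1 (93.78 nm), 5→1 (94.98 nm), 4→1 (97.25 nm), 3→1 (102.6 nm), 2→1 (121.6 nm).

7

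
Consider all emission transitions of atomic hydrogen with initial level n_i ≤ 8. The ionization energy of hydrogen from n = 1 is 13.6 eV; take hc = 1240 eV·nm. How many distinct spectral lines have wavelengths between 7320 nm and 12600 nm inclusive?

3

Enumerate all n_i → n_f pairs with 1 ≤ n_f < n_i ≤ 8 and compute λ = 1240 / [13.6·1·(1/n_f² − 1/n_i²)].
Lines falling in [7320, 12600] nm: 6→5 (7460 nm), 8→6 (7503 nm), 7→6 (12370 nm).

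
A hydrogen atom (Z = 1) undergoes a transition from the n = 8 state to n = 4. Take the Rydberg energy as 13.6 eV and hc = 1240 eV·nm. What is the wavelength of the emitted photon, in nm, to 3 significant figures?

1950 nm

ΔE = 13.60 × (1/4² − 1/8²) = 13.60 × 0.04688 = 0.6375 eV.
λ = hc/ΔE = 1240 / 0.6375 = 1950 nm.
This line belongs to the Brackett series.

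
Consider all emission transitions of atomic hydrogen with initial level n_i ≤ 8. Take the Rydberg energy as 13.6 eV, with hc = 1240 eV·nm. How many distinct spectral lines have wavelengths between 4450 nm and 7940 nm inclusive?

3

Enumerate all n_i → n_f pairs with 1 ≤ n_f < n_i ≤ 8 and compute λ = 1240 / [13.6·1·(1/n_f² − 1/n_i²)].
Lines falling in [4450, 7940] nm: 7→5 (4654 nm), 6→5 (7460 nm), 8→6 (7503 nm).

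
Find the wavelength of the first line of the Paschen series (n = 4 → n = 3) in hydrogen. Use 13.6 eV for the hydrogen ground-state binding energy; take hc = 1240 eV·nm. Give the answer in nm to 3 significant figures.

1880 nm

The Paschen series terminates on n_f = 3; the first line has n_i = 3+1 = 4.
ΔE = 13.60 × (1/3² − 1/4²) = 0.6611 eV.
λ = 1240 / 0.6611 = 1880 nm.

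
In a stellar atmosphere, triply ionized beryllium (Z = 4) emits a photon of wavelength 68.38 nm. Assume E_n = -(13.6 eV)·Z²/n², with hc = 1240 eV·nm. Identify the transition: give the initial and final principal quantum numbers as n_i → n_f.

The photon energy is ΔE = hc/λ = 1240 / 68.38 = 18.13 eV.
With Z = 4, ΔE = 217.6 × (1/n_f² − 1/n_i²), so 1/n_f² − 1/n_i² = 0.08334.
Trying n_f = 3 gives 1/n_i² = 0.02777, i.e. n_i ≈ 6; this pair matches.

n_i = 6, n_f = 3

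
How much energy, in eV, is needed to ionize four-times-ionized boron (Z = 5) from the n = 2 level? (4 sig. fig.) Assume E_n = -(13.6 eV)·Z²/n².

85.00 eV

E_n = −13.6 Z²/n² = −340.0/n² eV for Z = 5.
E_2 = −340.0/4 = −85.00 eV, so ionization (to E = 0) requires 85.00 eV.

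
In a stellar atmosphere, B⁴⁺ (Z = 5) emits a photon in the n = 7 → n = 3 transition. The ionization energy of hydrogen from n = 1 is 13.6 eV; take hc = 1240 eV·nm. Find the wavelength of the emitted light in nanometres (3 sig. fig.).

For Z = 5 the level energies scale as Z², so the effective Rydberg energy is 13.6 × 25 = 340.0 eV.
ΔE = 340.0 × (1/3² − 1/7²) = 340.0 × 0.09070 = 30.84 eV.
λ = hc/ΔE = 1240 / 30.84 = 40.2 nm.

40.2 nm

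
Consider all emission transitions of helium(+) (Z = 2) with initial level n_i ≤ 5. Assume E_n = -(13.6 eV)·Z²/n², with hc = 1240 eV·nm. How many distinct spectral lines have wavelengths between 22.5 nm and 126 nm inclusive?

6

Enumerate all n_i → n_f pairs with 1 ≤ n_f < n_i ≤ 5 and compute λ = 1240 / [13.6·4·(1/n_f² − 1/n_i²)].
Lines falling in [22.5, 126] nm: 5→1 (23.74 nm), 4→1 (24.31 nm), 3→1 (25.64 nm), 2→1 (30.39 nm), 5→2 (108.5 nm), 4→2 (121.6 nm).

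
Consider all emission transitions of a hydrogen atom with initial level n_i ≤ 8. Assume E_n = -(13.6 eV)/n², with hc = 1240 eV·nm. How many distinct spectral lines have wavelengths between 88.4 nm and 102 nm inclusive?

5

Enumerate all n_i → n_f pairs with 1 ≤ n_f < n_i ≤ 8 and compute λ = 1240 / [13.6·1·(1/n_f² − 1/n_i²)].
Lines falling in [88.4, 102] nm: 8→1 (92.62 nm), 7→1 (93.08 nm), 6→1 (93.78 nm), 5→1 (94.98 nm), 4→1 (97.25 nm).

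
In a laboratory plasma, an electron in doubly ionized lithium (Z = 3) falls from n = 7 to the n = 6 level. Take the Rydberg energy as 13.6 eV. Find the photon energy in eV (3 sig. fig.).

The Bohr energies scale as Z², so for Z = 3: E_n = −122.4/n² eV.
E_7 = −122.4/49 = −2.498 eV and E_6 = −122.4/36 = −3.400 eV.
The photon energy is |E_7 − E_6| = 0.902 eV.

0.902 eV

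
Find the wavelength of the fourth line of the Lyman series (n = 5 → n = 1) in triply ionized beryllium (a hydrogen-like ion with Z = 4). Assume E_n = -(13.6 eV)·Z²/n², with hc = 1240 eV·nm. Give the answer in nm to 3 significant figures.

5.94 nm

The Lyman series terminates on n_f = 1; the fourth line has n_i = 1+4 = 5.
ΔE = 217.6 × (1/1² − 1/5²) = 208.9 eV.
λ = 1240 / 208.9 = 5.94 nm.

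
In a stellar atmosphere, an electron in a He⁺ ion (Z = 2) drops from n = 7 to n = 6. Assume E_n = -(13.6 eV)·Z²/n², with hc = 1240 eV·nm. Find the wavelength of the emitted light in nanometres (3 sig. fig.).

3090 nm

For Z = 2 the level energies scale as Z², so the effective Rydberg energy is 13.6 × 4 = 54.40 eV.
ΔE = 54.40 × (1/6² − 1/7²) = 54.40 × 0.007370 = 0.4009 eV.
λ = hc/ΔE = 1240 / 0.4009 = 3090 nm.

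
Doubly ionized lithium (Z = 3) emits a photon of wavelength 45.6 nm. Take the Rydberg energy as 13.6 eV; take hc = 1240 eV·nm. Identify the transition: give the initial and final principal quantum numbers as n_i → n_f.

The photon energy is ΔE = hc/λ = 1240 / 45.6 = 27.19 eV.
With Z = 3, ΔE = 122.4 × (1/n_f² − 1/n_i²), so 1/n_f² − 1/n_i² = 0.2222.
Trying n_f = 2 gives 1/n_i² = 0.02784, i.e. n_i ≈ 6; this pair matches.

n_i = 6, n_f = 2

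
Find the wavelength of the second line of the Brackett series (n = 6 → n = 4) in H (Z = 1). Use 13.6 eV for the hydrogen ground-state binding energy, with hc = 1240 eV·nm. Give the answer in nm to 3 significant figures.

The Brackett series terminates on n_f = 4; the second line has n_i = 4+2 = 6.
ΔE = 13.60 × (1/4² − 1/6²) = 0.4722 eV.
λ = 1240 / 0.4722 = 2630 nm.

2630 nm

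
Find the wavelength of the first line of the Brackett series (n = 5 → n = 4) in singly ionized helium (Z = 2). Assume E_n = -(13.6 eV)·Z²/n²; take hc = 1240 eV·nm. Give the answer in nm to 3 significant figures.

The Brackett series terminates on n_f = 4; the first line has n_i = 4+1 = 5.
ΔE = 54.40 × (1/4² − 1/5²) = 1.224 eV.
λ = 1240 / 1.224 = 1010 nm.

1010 nm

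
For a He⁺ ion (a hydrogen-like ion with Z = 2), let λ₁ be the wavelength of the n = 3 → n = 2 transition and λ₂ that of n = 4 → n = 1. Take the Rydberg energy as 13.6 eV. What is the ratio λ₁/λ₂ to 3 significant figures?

6.75

λ ∝ 1/ΔE ∝ 1/(1/n_f² − 1/n_i²), and the Z² and hc factors cancel in the ratio.
λ₁/λ₂ = (1/1² − 1/4²)/(1/2² − 1/3²) = 0.9375/0.1389 = 6.75.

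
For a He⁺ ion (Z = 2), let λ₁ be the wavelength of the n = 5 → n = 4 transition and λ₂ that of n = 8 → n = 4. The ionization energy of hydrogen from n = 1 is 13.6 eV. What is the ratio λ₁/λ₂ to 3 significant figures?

2.08

λ ∝ 1/ΔE ∝ 1/(1/n_f² − 1/n_i²), and the Z² and hc factors cancel in the ratio.
λ₁/λ₂ = (1/4² − 1/8²)/(1/4² − 1/5²) = 0.04688/0.02250 = 2.08.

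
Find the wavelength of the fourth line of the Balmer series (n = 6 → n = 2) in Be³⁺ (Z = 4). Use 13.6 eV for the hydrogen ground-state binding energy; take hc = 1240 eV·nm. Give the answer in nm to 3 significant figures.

25.6 nm

The Balmer series terminates on n_f = 2; the fourth line has n_i = 2+4 = 6.
ΔE = 217.6 × (1/2² − 1/6²) = 48.36 eV.
λ = 1240 / 48.36 = 25.6 nm.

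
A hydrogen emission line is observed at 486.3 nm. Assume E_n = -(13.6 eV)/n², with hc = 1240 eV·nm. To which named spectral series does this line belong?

ΔE = 1240/486.3 = 2.550 eV.
This matches 13.6 × (1/2² − 1/4²), so n_f = 2: the Balmer series.

Balmer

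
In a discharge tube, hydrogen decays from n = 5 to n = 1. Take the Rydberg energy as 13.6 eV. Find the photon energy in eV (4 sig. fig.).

E_5 = −13.60/25 = −0.5440 eV and E_1 = −13.60/1 = −13.60 eV.
The photon energy is |E_5 − E_1| = 13.06 eV.

13.06 eV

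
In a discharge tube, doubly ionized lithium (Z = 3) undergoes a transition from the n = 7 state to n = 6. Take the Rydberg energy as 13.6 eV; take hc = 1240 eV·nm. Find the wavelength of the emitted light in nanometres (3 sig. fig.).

For Z = 3 the level energies scale as Z², so the effective Rydberg energy is 13.6 × 9 = 122.4 eV.
ΔE = 122.4 × (1/6² − 1/7²) = 122.4 × 0.007370 = 0.9020 eV.
λ = hc/ΔE = 1240 / 0.9020 = 1370 nm.

1370 nm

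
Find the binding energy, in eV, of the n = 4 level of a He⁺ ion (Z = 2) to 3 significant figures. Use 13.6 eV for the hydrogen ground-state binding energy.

3.40 eV

E_n = −13.6 Z²/n² = −54.40/n² eV for Z = 2.
E_4 = −54.40/16 = −3.40 eV, so ionization (to E = 0) requires 3.40 eV.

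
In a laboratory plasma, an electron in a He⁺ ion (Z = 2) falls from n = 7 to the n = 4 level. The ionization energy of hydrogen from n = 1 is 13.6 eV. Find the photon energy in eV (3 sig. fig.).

2.29 eV

The Bohr energies scale as Z², so for Z = 2: E_n = −54.40/n² eV.
E_7 = −54.40/49 = −1.110 eV and E_4 = −54.40/16 = −3.400 eV.
The photon energy is |E_7 − E_4| = 2.29 eV.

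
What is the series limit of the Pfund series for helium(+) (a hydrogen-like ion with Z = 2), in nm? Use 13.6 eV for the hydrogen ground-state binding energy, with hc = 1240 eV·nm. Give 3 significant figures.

570 nm

The Pfund series has lower level n_f = 5; the series limit corresponds to n_i → ∞.
ΔE_max = 13.6 × 4 / 5² = 2.176 eV.
λ_min = 1240 / 2.176 = 570 nm.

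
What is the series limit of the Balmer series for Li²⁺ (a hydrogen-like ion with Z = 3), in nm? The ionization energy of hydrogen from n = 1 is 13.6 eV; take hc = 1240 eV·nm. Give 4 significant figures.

The Balmer series has lower level n_f = 2; the series limit corresponds to n_i → ∞.
ΔE_max = 13.6 × 9 / 2² = 30.60 eV.
λ_min = 1240 / 30.60 = 40.52 nm.

40.52 nm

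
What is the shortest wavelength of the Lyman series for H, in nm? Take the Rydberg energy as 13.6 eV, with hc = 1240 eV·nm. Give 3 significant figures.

The Lyman series has lower level n_f = 1; the series limit corresponds to n_i → ∞.
ΔE_max = 13.6 × 1 / 1² = 13.60 eV.
λ_min = 1240 / 13.60 = 91.2 nm.

91.2 nm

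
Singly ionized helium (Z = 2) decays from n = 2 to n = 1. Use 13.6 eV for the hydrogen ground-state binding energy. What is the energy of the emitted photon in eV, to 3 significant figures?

The Bohr energies scale as Z², so for Z = 2: E_n = −54.40/n² eV.
E_2 = −54.40/4 = −13.60 eV and E_1 = −54.40/1 = −54.40 eV.
The photon energy is |E_2 − E_1| = 40.8 eV.

40.8 eV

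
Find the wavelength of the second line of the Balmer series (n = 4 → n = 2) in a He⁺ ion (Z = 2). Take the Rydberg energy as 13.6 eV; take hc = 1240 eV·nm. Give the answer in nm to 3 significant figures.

122 nm

The Balmer series terminates on n_f = 2; the second line has n_i = 2+2 = 4.
ΔE = 54.40 × (1/2² − 1/4²) = 10.20 eV.
λ = 1240 / 10.20 = 122 nm.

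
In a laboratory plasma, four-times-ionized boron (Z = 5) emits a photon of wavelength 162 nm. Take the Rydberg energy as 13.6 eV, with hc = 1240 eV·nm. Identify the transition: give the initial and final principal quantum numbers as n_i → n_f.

The photon energy is ΔE = hc/λ = 1240 / 162 = 7.654 eV.
With Z = 5, ΔE = 340.0 × (1/n_f² − 1/n_i²), so 1/n_f² − 1/n_i² = 0.02251.
Trying n_f = 4 gives 1/n_i² = 0.03999, i.e. n_i ≈ 5; this pair matches.

n_i = 5, n_f = 4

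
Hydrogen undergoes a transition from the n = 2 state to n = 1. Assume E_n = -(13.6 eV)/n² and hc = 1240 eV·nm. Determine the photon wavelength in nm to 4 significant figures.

121.6 nm

ΔE = 13.60 × (1/1² − 1/2²) = 13.60 × 0.7500 = 10.20 eV.
λ = hc/ΔE = 1240 / 10.20 = 121.6 nm.
This line belongs to the Lyman series.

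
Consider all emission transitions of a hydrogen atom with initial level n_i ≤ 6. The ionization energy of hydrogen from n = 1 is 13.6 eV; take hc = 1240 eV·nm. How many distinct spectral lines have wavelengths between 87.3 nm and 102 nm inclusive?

Enumerate all n_i → n_f pairs with 1 ≤ n_f < n_i ≤ 6 and compute λ = 1240 / [13.6·1·(1/n_f² − 1/n_i²)].
Lines falling in [87.3, 102] nm: 6→1 (93.78 nm), 5→1 (94.98 nm), 4→1 (97.25 nm).

3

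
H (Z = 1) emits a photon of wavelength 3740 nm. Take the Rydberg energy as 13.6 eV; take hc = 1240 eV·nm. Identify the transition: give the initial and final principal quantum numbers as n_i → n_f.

The photon energy is ΔE = hc/λ = 1240 / 3740 = 0.3316 eV.
With Z = 1, ΔE = 13.60 × (1/n_f² − 1/n_i²), so 1/n_f² − 1/n_i² = 0.02438.
Trying n_f = 5 gives 1/n_i² = 0.01562, i.e. n_i ≈ 8; this pair matches.

n_i = 8, n_f = 5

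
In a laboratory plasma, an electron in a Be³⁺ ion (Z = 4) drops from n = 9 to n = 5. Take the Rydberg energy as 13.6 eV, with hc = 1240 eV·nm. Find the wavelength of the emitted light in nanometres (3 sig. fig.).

For Z = 4 the level energies scale as Z², so the effective Rydberg energy is 13.6 × 16 = 217.6 eV.
ΔE = 217.6 × (1/5² − 1/9²) = 217.6 × 0.02765 = 6.018 eV.
λ = hc/ΔE = 1240 / 6.018 = 206 nm.

206 nm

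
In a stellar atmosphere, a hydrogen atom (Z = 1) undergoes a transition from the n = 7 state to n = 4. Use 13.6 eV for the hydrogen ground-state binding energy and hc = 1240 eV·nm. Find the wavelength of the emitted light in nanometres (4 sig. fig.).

2166 nm

ΔE = 13.60 × (1/4² − 1/7²) = 13.60 × 0.04209 = 0.5724 eV.
λ = hc/ΔE = 1240 / 0.5724 = 2166 nm.
This line belongs to the Brackett series.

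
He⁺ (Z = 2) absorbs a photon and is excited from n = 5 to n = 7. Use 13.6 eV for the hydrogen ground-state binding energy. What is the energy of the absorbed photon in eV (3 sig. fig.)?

1.07 eV

The Bohr energies scale as Z², so for Z = 2: E_n = −54.40/n² eV.
E_7 = −54.40/49 = −1.110 eV and E_5 = −54.40/25 = −2.176 eV.
The photon energy is |E_7 − E_5| = 1.07 eV.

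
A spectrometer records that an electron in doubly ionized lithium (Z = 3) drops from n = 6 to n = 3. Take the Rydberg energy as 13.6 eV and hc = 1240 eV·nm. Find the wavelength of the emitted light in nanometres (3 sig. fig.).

For Z = 3 the level energies scale as Z², so the effective Rydberg energy is 13.6 × 9 = 122.4 eV.
ΔE = 122.4 × (1/3² − 1/6²) = 122.4 × 0.08333 = 10.20 eV.
λ = hc/ΔE = 1240 / 10.20 = 122 nm.

122 nm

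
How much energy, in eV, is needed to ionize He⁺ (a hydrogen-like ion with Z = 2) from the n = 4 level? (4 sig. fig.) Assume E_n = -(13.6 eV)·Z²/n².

E_n = −13.6 Z²/n² = −54.40/n² eV for Z = 2.
E_4 = −54.40/16 = −3.400 eV, so ionization (to E = 0) requires 3.400 eV.

3.400 eV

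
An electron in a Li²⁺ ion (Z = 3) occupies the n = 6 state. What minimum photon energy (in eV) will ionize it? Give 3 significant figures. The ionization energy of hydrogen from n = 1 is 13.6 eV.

3.40 eV

E_n = −13.6 Z²/n² = −122.4/n² eV for Z = 3.
E_6 = −122.4/36 = −3.40 eV, so ionization (to E = 0) requires 3.40 eV.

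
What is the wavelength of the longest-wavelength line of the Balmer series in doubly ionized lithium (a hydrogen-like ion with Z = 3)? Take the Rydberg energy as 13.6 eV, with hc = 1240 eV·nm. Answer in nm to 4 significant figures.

72.94 nm

The Balmer series terminates on n_f = 2; the first line has n_i = 2+1 = 3.
ΔE = 122.4 × (1/2² − 1/3²) = 17.00 eV.
λ = 1240 / 17.00 = 72.94 nm.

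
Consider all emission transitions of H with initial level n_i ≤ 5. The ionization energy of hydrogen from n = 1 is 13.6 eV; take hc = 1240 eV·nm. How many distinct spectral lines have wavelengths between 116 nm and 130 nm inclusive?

Enumerate all n_i → n_f pairs with 1 ≤ n_f < n_i ≤ 5 and compute λ = 1240 / [13.6·1·(1/n_f² − 1/n_i²)].
Lines falling in [116, 130] nm: 2→1 (121.6 nm).

1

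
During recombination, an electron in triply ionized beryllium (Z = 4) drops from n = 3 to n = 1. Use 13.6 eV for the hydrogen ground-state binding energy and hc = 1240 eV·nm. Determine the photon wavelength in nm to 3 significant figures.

For Z = 4 the level energies scale as Z², so the effective Rydberg energy is 13.6 × 16 = 217.6 eV.
ΔE = 217.6 × (1/1² − 1/3²) = 217.6 × 0.8889 = 193.4 eV.
λ = hc/ΔE = 1240 / 193.4 = 6.41 nm.

6.41 nm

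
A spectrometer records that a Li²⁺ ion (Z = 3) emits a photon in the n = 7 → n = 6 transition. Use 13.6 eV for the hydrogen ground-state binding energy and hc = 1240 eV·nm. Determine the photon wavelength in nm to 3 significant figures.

1370 nm

For Z = 3 the level energies scale as Z², so the effective Rydberg energy is 13.6 × 9 = 122.4 eV.
ΔE = 122.4 × (1/6² − 1/7²) = 122.4 × 0.007370 = 0.9020 eV.
λ = hc/ΔE = 1240 / 0.9020 = 1370 nm.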